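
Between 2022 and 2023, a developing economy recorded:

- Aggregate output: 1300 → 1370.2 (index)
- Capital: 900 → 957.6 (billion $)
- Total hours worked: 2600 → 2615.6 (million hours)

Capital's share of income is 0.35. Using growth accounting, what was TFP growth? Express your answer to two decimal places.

Aggregate output growth = (1370.2 − 1300) / 1300 = 5.4%.
Capital growth = (957.6 − 900) / 900 = 6.4%.
Total hours worked growth = (2615.6 − 2600) / 2600 = 0.6%.
Labor's share = 1 − 0.35 = 0.65.
Capital: 0.35 × 6.4 = 2.24 pp.
Total hours worked: 0.65 × 0.6 = 0.39 pp.
TFP growth = 5.4 − 2.63 = 2.77%.

2.77%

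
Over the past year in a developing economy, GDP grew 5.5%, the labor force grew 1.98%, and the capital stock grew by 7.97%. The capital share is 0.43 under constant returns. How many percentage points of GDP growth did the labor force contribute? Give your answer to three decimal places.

1.129

Labor's share = 1 − 0.43 = 0.57.
Contribution = share × growth = 0.57 × 1.98 = 1.1286 pp.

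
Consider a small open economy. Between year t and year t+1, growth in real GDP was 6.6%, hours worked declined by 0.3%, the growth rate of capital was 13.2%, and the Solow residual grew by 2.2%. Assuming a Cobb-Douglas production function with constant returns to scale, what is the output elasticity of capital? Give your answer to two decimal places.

The output elasticity of capital is 0.35.

gY = gA + α·gK + (1−α)·gL, so gY − gA − gL = α(gK − gL).
6.6 − 2.2 + 0.3 = α × (13.2 − (-0.3)).
4.7 = 13.5 α, so α = 0.3481.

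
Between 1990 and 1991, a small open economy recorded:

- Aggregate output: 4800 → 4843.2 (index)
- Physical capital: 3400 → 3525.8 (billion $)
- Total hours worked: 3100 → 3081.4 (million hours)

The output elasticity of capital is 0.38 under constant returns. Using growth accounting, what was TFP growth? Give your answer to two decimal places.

Aggregate output growth = (4843.2 − 4800) / 4800 = 0.9%.
Physical capital growth = (3525.8 − 3400) / 3400 = 3.7%.
Total hours worked growth = (3081.4 − 3100) / 3100 = -0.6%.
Labor's share = 1 − 0.38 = 0.62.
Physical capital: 0.38 × 3.7 = 1.406 pp.
Total hours worked: 0.62 × (-0.6) = -0.372 pp.
TFP growth = 0.9 − 1.034 = -0.134%.

-0.13%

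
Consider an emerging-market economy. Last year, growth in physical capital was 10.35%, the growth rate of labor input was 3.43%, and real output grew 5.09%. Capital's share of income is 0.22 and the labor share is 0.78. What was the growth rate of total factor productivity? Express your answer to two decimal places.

Labor's share = 1 − 0.22 = 0.78.
Physical capital: 0.22 × 10.35 = 2.277 pp.
Labor input: 0.78 × 3.43 = 2.6754 pp.
TFP growth = 5.09 − 4.9524 = 0.1376%.

0.14%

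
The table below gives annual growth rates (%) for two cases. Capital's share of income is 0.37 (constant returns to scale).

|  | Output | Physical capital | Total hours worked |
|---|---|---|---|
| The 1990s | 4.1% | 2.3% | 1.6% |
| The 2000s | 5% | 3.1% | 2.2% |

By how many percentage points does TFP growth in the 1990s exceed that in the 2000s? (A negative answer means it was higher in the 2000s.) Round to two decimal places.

Labor's share = 1 − 0.37 = 0.63.
The 1990s: TFP = 4.1 − 0.851 − 1.008 = 2.241%.
The 2000s: TFP = 5 − 1.147 − 1.386 = 2.467%.
Difference = 2.241 − (2.467) = -0.226 pp.

-0.23 percentage points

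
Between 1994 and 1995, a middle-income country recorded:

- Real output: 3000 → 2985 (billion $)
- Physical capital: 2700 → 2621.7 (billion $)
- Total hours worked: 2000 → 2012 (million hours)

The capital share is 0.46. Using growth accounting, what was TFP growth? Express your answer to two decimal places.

Real output growth = (2985 − 3000) / 3000 = -0.5%.
Physical capital growth = (2621.7 − 2700) / 2700 = -2.9%.
Total hours worked growth = (2012 − 2000) / 2000 = 0.6%.
Labor's share = 1 − 0.46 = 0.54.
Physical capital: 0.46 × (-2.9) = -1.334 pp.
Total hours worked: 0.54 × 0.6 = 0.324 pp.
TFP growth = -0.5 + 1.01 = 0.51%.

TFP grew 0.51%.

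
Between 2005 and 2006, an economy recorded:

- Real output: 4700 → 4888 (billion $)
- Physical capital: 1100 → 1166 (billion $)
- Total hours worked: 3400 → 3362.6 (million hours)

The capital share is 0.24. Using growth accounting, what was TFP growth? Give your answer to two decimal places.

Real output growth = (4888 − 4700) / 4700 = 4%.
Physical capital growth = (1166 − 1100) / 1100 = 6%.
Total hours worked growth = (3362.6 − 3400) / 3400 = -1.1%.
Labor's share = 1 − 0.24 = 0.76.
Physical capital: 0.24 × 6 = 1.44 pp.
Total hours worked: 0.76 × (-1.1) = -0.836 pp.
TFP growth = 4 − 0.604 = 3.396%.

TFP grew 3.40%.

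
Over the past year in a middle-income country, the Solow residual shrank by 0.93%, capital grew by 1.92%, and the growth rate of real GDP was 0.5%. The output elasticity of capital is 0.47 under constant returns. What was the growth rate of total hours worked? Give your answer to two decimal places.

Labor's share = 1 − 0.47 = 0.53.
gY = gA + 0.47×1.92 + 0.53×g.
0.53×g = 0.5 + 0.93 − 0.9024 = 0.5276.
g = 0.5276 / 0.53 = 0.9955%.

Total hours worked grew 1.00%.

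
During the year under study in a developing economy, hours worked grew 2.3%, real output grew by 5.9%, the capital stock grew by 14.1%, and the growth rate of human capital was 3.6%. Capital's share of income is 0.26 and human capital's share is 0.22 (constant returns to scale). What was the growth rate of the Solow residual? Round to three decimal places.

The Solow residual grew 0.246%.

Labor's share = 1 − 0.26 − 0.22 = 0.52.
The capital stock: 0.26 × 14.1 = 3.666 pp.
Human capital: 0.22 × 3.6 = 0.792 pp.
Hours worked: 0.52 × 2.3 = 1.196 pp.
TFP growth = 5.9 − 5.654 = 0.246%.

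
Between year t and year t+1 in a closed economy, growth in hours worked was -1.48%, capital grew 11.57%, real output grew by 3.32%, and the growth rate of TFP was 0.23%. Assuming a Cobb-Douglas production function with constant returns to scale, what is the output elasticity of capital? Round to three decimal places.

gY = gA + α·gK + (1−α)·gL, so gY − gA − gL = α(gK − gL).
3.32 − 0.23 + 1.48 = α × (11.57 − (-1.48)).
4.57 = 13.05 α, so α = 0.35019.

The output elasticity of capital is 0.350.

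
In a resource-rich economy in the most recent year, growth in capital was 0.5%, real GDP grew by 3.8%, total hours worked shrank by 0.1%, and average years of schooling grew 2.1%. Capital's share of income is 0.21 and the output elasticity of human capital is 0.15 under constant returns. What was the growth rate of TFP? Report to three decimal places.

Labor's share = 1 − 0.21 − 0.15 = 0.64.
Capital: 0.21 × 0.5 = 0.105 pp.
Average years of schooling: 0.15 × 2.1 = 0.315 pp.
Total hours worked: 0.64 × (-0.1) = -0.064 pp.
TFP growth = 3.8 − 0.356 = 3.444%.

TFP grew 3.444%.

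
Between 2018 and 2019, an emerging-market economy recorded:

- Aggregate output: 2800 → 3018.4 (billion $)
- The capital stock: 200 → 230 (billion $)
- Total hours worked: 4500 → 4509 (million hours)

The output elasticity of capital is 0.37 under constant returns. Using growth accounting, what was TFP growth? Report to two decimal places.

TFP grew 2.12%.

Aggregate output growth = (3018.4 − 2800) / 2800 = 7.8%.
The capital stock growth = (230 − 200) / 200 = 15%.
Total hours worked growth = (4509 − 4500) / 4500 = 0.2%.
Labor's share = 1 − 0.37 = 0.63.
The capital stock: 0.37 × 15 = 5.55 pp.
Total hours worked: 0.63 × 0.2 = 0.126 pp.
TFP growth = 7.8 − 5.676 = 2.124%.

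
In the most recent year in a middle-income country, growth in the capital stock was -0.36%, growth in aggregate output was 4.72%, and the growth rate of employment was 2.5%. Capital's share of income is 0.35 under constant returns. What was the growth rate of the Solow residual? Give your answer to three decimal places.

Labor's share = 1 − 0.35 = 0.65.
The capital stock: 0.35 × (-0.36) = -0.126 pp.
Employment: 0.65 × 2.5 = 1.625 pp.
TFP growth = 4.72 − 1.499 = 3.221%.

3.221%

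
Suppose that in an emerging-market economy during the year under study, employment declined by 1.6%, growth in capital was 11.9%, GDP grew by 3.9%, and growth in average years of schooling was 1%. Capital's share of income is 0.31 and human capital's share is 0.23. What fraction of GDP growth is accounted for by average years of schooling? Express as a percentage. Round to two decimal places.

Average years of schooling accounted for 5.90% of growth.

Average years of schooling contributed 0.23 × 1 = 0.23 pp.
Share of growth = 0.23 / 3.9 × 100 = 5.8974%.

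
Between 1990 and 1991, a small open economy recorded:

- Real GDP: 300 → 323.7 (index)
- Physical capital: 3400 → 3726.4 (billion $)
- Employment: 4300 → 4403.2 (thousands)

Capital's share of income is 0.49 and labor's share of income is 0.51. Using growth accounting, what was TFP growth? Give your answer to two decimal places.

TFP grew 1.97%.

Real GDP growth = (323.7 − 300) / 300 = 7.9%.
Physical capital growth = (3726.4 − 3400) / 3400 = 9.6%.
Employment growth = (4403.2 − 4300) / 4300 = 2.4%.
Labor's share = 1 − 0.49 = 0.51.
Physical capital: 0.49 × 9.6 = 4.704 pp.
Employment: 0.51 × 2.4 = 1.224 pp.
TFP growth = 7.9 − 5.928 = 1.972%.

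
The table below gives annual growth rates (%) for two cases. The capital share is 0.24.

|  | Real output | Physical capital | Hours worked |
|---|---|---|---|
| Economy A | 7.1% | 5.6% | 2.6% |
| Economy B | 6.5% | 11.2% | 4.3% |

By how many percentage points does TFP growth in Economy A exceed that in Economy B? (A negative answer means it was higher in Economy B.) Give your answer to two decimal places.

3.24 percentage points

Labor's share = 1 − 0.24 = 0.76.
Economy A: TFP = 7.1 − 1.344 − 1.976 = 3.78%.
Economy B: TFP = 6.5 − 2.688 − 3.268 = 0.544%.
Difference = 3.78 − (0.544) = 3.236 pp.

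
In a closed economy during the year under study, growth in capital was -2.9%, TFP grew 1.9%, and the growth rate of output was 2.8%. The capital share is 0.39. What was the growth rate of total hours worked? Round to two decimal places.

Total hours worked grew 3.33%.

Labor's share = 1 − 0.39 = 0.61.
gY = gA + 0.39×(-2.9) + 0.61×g.
0.61×g = 2.8 − 1.9 + 1.131 = 2.031.
g = 2.031 / 0.61 = 3.3295%.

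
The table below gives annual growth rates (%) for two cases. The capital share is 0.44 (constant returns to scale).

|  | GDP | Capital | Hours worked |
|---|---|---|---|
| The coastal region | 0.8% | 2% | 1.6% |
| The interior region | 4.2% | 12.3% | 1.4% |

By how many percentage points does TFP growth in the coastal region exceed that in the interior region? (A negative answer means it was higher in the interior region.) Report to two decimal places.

1.02 percentage points

Labor's share = 1 − 0.44 = 0.56.
The coastal region: TFP = 0.8 − 0.88 − 0.896 = -0.976%.
The interior region: TFP = 4.2 − 5.412 − 0.784 = -1.996%.
Difference = -0.976 − (-1.996) = 1.02 pp.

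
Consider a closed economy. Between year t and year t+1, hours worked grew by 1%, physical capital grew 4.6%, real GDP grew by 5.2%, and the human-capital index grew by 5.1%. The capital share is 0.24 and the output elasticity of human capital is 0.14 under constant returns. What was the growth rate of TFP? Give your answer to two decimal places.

Labor's share = 1 − 0.24 − 0.14 = 0.62.
Physical capital: 0.24 × 4.6 = 1.104 pp.
The human-capital index: 0.14 × 5.1 = 0.714 pp.
Hours worked: 0.62 × 1 = 0.62 pp.
TFP growth = 5.2 − 2.438 = 2.762%.

2.76%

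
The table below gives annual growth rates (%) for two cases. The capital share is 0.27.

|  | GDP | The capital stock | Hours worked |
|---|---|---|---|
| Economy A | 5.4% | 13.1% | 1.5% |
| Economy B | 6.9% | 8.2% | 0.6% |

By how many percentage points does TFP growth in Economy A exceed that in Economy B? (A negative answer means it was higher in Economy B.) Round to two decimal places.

-3.48 percentage points

Labor's share = 1 − 0.27 = 0.73.
Economy A: TFP = 5.4 − 3.537 − 1.095 = 0.768%.
Economy B: TFP = 6.9 − 2.214 − 0.438 = 4.248%.
Difference = 0.768 − (4.248) = -3.48 pp.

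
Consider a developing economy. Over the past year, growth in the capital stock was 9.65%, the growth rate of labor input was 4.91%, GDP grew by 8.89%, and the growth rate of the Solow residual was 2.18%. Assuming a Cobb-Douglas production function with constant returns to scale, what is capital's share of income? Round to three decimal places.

0.380

gY = gA + α·gK + (1−α)·gL, so gY − gA − gL = α(gK − gL).
8.89 − 2.18 − 4.91 = α × (9.65 − 4.91).
1.8 = 4.74 α, so α = 0.37975.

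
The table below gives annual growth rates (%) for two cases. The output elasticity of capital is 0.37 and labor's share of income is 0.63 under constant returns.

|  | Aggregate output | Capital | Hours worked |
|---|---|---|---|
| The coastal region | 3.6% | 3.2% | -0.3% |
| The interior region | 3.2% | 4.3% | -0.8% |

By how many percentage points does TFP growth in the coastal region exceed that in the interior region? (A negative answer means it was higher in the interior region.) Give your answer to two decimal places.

Labor's share = 1 − 0.37 = 0.63.
The coastal region: TFP = 3.6 − 1.184 + 0.189 = 2.605%.
The interior region: TFP = 3.2 − 1.591 + 0.504 = 2.113%.
Difference = 2.605 − (2.113) = 0.492 pp.

0.49 percentage points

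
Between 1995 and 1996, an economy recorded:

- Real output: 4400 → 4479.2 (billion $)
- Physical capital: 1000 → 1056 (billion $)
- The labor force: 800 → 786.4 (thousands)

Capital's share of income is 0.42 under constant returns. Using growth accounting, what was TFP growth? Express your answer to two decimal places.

TFP growth was 0.43%.

Real output growth = (4479.2 − 4400) / 4400 = 1.8%.
Physical capital growth = (1056 − 1000) / 1000 = 5.6%.
The labor force growth = (786.4 − 800) / 800 = -1.7%.
Labor's share = 1 − 0.42 = 0.58.
Physical capital: 0.42 × 5.6 = 2.352 pp.
The labor force: 0.58 × (-1.7) = -0.986 pp.
TFP growth = 1.8 − 1.366 = 0.434%.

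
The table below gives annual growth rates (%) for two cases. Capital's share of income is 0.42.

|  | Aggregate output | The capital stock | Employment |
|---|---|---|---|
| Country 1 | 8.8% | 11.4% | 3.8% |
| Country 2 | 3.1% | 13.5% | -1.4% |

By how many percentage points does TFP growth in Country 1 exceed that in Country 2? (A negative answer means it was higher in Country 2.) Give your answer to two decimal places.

Labor's share = 1 − 0.42 = 0.58.
Country 1: TFP = 8.8 − 4.788 − 2.204 = 1.808%.
Country 2: TFP = 3.1 − 5.67 + 0.812 = -1.758%.
Difference = 1.808 − (-1.758) = 3.566 pp.

3.57 percentage points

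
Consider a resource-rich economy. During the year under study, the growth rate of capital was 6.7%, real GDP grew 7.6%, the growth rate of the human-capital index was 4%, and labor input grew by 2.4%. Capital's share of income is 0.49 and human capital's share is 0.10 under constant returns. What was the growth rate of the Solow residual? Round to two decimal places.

The Solow residual growth was 2.93%.

Labor's share = 1 − 0.49 − 0.1 = 0.41.
Capital: 0.49 × 6.7 = 3.283 pp.
The human-capital index: 0.1 × 4 = 0.4 pp.
Labor input: 0.41 × 2.4 = 0.984 pp.
TFP growth = 7.6 − 4.667 = 2.933%.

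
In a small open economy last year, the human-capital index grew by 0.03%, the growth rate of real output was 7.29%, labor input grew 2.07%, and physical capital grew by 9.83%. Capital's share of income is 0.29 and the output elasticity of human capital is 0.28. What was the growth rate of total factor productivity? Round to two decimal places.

3.54%

Labor's share = 1 − 0.29 − 0.28 = 0.43.
Physical capital: 0.29 × 9.83 = 2.8507 pp.
The human-capital index: 0.28 × 0.03 = 0.0084 pp.
Labor input: 0.43 × 2.07 = 0.8901 pp.
TFP growth = 7.29 − 3.7492 = 3.5408%.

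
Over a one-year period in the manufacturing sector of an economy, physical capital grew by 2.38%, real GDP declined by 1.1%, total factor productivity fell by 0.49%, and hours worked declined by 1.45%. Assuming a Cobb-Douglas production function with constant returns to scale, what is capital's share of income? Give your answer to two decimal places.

Capital's share of income is 0.22.

gY = gA + α·gK + (1−α)·gL, so gY − gA − gL = α(gK − gL).
-1.1 + 0.49 + 1.45 = α × (2.38 − (-1.45)).
0.84 = 3.83 α, so α = 0.2193.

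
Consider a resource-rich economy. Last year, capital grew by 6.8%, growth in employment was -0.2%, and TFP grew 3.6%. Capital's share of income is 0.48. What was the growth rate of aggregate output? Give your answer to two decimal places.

Labor's share = 1 − 0.48 = 0.52.
Capital: 0.48 × 6.8 = 3.264 pp.
Employment: 0.52 × (-0.2) = -0.104 pp.
Output growth = 3.6 + 3.16 = 6.76%.

6.76%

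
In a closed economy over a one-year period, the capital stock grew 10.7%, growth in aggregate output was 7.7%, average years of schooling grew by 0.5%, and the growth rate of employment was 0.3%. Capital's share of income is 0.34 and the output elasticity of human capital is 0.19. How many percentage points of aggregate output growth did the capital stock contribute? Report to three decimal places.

Contribution = share × growth = 0.34 × 10.7 = 3.638 pp.

3.638 pp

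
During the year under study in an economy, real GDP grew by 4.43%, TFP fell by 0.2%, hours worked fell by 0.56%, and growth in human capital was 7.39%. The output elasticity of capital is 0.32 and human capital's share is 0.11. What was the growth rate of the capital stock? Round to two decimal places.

Labor's share = 1 − 0.32 − 0.11 = 0.57.
gY = gA + 0.11×7.39 + 0.57×(-0.56) + 0.32×g.
0.32×g = 4.43 + 0.2 − 0.4937 = 4.1363.
g = 4.1363 / 0.32 = 12.9259%.

12.93%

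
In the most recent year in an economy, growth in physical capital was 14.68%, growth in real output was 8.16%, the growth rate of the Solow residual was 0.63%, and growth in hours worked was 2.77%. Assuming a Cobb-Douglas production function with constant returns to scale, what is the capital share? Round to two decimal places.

0.40

gY = gA + α·gK + (1−α)·gL, so gY − gA − gL = α(gK − gL).
8.16 − 0.63 − 2.77 = α × (14.68 − 2.77).
4.76 = 11.91 α, so α = 0.3997.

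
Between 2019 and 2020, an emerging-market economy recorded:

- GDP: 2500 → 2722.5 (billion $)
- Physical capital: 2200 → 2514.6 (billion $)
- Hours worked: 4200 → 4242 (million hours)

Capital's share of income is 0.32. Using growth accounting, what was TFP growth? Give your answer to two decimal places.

TFP growth was 3.64%.

GDP growth = (2722.5 − 2500) / 2500 = 8.9%.
Physical capital growth = (2514.6 − 2200) / 2200 = 14.3%.
Hours worked growth = (4242 − 4200) / 4200 = 1%.
Labor's share = 1 − 0.32 = 0.68.
Physical capital: 0.32 × 14.3 = 4.576 pp.
Hours worked: 0.68 × 1 = 0.68 pp.
TFP growth = 8.9 − 5.256 = 3.644%.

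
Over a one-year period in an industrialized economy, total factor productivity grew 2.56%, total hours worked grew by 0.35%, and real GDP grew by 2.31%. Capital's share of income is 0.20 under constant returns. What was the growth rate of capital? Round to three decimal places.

-2.650%

Labor's share = 1 − 0.2 = 0.8.
gY = gA + 0.8×0.35 + 0.2×g.
0.2×g = 2.31 − 2.56 − 0.28 = -0.53.
g = -0.53 / 0.2 = -2.65%.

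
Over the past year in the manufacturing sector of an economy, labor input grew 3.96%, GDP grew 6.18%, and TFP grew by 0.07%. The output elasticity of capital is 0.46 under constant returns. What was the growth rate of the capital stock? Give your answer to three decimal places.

8.634%

Labor's share = 1 − 0.46 = 0.54.
gY = gA + 0.54×3.96 + 0.46×g.
0.46×g = 6.18 − 0.07 − 2.1384 = 3.9716.
g = 3.9716 / 0.46 = 8.63391%.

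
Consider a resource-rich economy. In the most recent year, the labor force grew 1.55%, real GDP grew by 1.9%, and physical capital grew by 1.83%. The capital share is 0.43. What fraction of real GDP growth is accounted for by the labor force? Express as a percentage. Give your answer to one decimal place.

The labor force accounted for 46.5% of growth.

Labor's share = 1 − 0.43 = 0.57.
The labor force contributed 0.57 × 1.55 = 0.8835 pp.
Share of growth = 0.8835 / 1.9 × 100 = 46.5%.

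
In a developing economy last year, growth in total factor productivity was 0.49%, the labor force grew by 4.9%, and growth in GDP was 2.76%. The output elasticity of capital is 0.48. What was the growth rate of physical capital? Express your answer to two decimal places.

Labor's share = 1 − 0.48 = 0.52.
gY = gA + 0.52×4.9 + 0.48×g.
0.48×g = 2.76 − 0.49 − 2.548 = -0.278.
g = -0.278 / 0.48 = -0.5792%.

-0.58%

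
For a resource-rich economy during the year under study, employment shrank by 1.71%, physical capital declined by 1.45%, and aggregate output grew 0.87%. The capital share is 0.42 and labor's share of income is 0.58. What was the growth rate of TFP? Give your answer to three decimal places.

2.471%

Labor's share = 1 − 0.42 = 0.58.
Physical capital: 0.42 × (-1.45) = -0.609 pp.
Employment: 0.58 × (-1.71) = -0.9918 pp.
TFP growth = 0.87 + 1.6008 = 2.4708%.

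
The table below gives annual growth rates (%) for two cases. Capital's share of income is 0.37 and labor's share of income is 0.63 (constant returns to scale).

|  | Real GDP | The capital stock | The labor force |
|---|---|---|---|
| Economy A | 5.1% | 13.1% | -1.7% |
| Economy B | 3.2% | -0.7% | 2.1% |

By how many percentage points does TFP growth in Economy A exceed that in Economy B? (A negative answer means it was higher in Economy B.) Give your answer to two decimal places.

-0.81 percentage points

Labor's share = 1 − 0.37 = 0.63.
Economy A: TFP = 5.1 − 4.847 + 1.071 = 1.324%.
Economy B: TFP = 3.2 + 0.259 − 1.323 = 2.136%.
Difference = 1.324 − (2.136) = -0.812 pp.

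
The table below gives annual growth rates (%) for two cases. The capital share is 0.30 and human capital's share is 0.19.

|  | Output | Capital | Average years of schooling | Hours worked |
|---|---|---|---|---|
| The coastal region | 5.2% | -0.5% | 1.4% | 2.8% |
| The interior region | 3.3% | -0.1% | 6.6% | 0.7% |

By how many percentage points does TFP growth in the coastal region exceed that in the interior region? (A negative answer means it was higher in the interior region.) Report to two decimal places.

Labor's share = 1 − 0.3 − 0.19 = 0.51.
The coastal region: TFP = 5.2 + 0.15 − 0.266 − 1.428 = 3.656%.
The interior region: TFP = 3.3 + 0.03 − 1.254 − 0.357 = 1.719%.
Difference = 3.656 − (1.719) = 1.937 pp.

1.94 percentage points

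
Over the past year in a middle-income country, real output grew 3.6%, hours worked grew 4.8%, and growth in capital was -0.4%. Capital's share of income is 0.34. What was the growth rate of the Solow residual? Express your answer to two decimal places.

The Solow residual grew 0.57%.

Labor's share = 1 − 0.34 = 0.66.
Capital: 0.34 × (-0.4) = -0.136 pp.
Hours worked: 0.66 × 4.8 = 3.168 pp.
TFP growth = 3.6 − 3.032 = 0.568%.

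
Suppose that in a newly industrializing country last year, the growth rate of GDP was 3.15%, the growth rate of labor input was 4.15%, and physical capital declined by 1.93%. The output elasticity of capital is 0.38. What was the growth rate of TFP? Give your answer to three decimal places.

TFP grew 1.310%.

Labor's share = 1 − 0.38 = 0.62.
Physical capital: 0.38 × (-1.93) = -0.7334 pp.
Labor input: 0.62 × 4.15 = 2.573 pp.
TFP growth = 3.15 − 1.8396 = 1.3104%.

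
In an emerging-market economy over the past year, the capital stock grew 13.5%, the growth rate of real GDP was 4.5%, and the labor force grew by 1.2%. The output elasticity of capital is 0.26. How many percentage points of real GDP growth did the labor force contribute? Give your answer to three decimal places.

0.888 pp

Labor's share = 1 − 0.26 = 0.74.
Contribution = share × growth = 0.74 × 1.2 = 0.888 pp.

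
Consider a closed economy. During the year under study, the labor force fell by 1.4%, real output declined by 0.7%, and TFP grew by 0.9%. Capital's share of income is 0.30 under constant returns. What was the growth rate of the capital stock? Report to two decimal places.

-2.07%

Labor's share = 1 − 0.3 = 0.7.
gY = gA + 0.7×(-1.4) + 0.3×g.
0.3×g = -0.7 − 0.9 + 0.98 = -0.62.
g = -0.62 / 0.3 = -2.0667%.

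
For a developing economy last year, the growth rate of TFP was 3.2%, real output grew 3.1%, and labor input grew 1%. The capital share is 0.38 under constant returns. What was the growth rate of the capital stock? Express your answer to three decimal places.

-1.895%

Labor's share = 1 − 0.38 = 0.62.
gY = gA + 0.62×1 + 0.38×g.
0.38×g = 3.1 − 3.2 − 0.62 = -0.72.
g = -0.72 / 0.38 = -1.89474%.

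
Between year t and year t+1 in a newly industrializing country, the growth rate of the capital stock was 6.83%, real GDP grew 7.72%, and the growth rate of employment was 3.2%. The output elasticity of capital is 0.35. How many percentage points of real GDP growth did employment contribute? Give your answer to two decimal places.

2.08

Labor's share = 1 − 0.35 = 0.65.
Contribution = share × growth = 0.65 × 3.2 = 2.08 pp.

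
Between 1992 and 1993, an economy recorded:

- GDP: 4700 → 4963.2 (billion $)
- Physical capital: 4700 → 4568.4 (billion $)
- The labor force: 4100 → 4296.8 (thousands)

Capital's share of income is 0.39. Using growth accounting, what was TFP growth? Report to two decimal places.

TFP growth was 3.76%.

GDP growth = (4963.2 − 4700) / 4700 = 5.6%.
Physical capital growth = (4568.4 − 4700) / 4700 = -2.8%.
The labor force growth = (4296.8 − 4100) / 4100 = 4.8%.
Labor's share = 1 − 0.39 = 0.61.
Physical capital: 0.39 × (-2.8) = -1.092 pp.
The labor force: 0.61 × 4.8 = 2.928 pp.
TFP growth = 5.6 − 1.836 = 3.764%.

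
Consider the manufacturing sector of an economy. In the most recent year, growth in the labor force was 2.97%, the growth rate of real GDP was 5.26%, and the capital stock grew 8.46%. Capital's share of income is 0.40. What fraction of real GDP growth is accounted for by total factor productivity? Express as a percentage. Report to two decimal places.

Labor's share = 1 − 0.4 = 0.6.
The capital stock: 0.4 × 8.46 = 3.384 pp.
The labor force: 0.6 × 2.97 = 1.782 pp.
TFP growth = 5.26 − 5.166 = 0.094%.
TFP share of growth = 0.094 / 5.26 × 100 = 1.7871%.

1.79%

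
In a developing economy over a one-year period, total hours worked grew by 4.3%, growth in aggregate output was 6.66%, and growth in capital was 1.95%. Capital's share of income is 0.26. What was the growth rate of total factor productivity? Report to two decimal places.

Labor's share = 1 − 0.26 = 0.74.
Capital: 0.26 × 1.95 = 0.507 pp.
Total hours worked: 0.74 × 4.3 = 3.182 pp.
TFP growth = 6.66 − 3.689 = 2.971%.

2.97%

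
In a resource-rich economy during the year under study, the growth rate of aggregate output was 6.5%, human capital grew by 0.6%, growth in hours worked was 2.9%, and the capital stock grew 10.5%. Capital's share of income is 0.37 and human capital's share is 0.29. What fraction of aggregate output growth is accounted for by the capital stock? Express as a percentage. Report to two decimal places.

The capital stock accounted for 59.77% of growth.

The capital stock contributed 0.37 × 10.5 = 3.885 pp.
Share of growth = 3.885 / 6.5 × 100 = 59.7692%.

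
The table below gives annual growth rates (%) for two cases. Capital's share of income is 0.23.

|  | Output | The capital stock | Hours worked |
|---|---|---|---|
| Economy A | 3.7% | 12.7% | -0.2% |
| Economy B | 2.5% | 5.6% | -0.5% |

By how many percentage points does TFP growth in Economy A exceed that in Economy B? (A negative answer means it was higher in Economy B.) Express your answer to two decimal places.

Labor's share = 1 − 0.23 = 0.77.
Economy A: TFP = 3.7 − 2.921 + 0.154 = 0.933%.
Economy B: TFP = 2.5 − 1.288 + 0.385 = 1.597%.
Difference = 0.933 − (1.597) = -0.664 pp.

-0.66 percentage points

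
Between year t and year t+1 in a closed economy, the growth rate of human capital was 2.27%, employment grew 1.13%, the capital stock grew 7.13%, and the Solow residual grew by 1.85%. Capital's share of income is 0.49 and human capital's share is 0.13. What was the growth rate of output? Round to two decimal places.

6.07%

Labor's share = 1 − 0.49 − 0.13 = 0.38.
The capital stock: 0.49 × 7.13 = 3.4937 pp.
Human capital: 0.13 × 2.27 = 0.2951 pp.
Employment: 0.38 × 1.13 = 0.4294 pp.
Output growth = 1.85 + 4.2182 = 6.0682%.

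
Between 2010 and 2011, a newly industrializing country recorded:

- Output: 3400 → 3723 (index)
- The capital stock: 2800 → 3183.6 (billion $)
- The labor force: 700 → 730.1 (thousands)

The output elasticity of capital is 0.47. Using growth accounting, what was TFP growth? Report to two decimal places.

TFP grew 0.78%.

Output growth = (3723 − 3400) / 3400 = 9.5%.
The capital stock growth = (3183.6 − 2800) / 2800 = 13.7%.
The labor force growth = (730.1 − 700) / 700 = 4.3%.
Labor's share = 1 − 0.47 = 0.53.
The capital stock: 0.47 × 13.7 = 6.439 pp.
The labor force: 0.53 × 4.3 = 2.279 pp.
TFP growth = 9.5 − 8.718 = 0.782%.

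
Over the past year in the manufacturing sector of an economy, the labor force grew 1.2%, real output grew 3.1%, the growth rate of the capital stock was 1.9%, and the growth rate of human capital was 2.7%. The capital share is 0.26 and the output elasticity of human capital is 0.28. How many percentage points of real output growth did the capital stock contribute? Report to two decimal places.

Contribution = share × growth = 0.26 × 1.9 = 0.494 pp.

0.49 pp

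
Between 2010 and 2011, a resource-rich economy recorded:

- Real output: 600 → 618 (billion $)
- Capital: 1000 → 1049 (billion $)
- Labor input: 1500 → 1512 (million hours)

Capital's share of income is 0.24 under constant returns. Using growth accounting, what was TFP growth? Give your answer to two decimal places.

Real output growth = (618 − 600) / 600 = 3%.
Capital growth = (1049 − 1000) / 1000 = 4.9%.
Labor input growth = (1512 − 1500) / 1500 = 0.8%.
Labor's share = 1 − 0.24 = 0.76.
Capital: 0.24 × 4.9 = 1.176 pp.
Labor input: 0.76 × 0.8 = 0.608 pp.
TFP growth = 3 − 1.784 = 1.216%.

1.22%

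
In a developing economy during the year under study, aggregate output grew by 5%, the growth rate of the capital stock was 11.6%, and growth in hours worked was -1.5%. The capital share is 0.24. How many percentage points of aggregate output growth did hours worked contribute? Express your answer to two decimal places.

-1.14

Labor's share = 1 − 0.24 = 0.76.
Contribution = share × growth = 0.76 × (-1.5) = -1.14 pp.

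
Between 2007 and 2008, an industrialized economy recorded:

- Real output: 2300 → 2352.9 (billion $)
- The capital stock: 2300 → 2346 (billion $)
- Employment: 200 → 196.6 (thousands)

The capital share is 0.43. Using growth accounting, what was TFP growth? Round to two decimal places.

2.41%

Real output growth = (2352.9 − 2300) / 2300 = 2.3%.
The capital stock growth = (2346 − 2300) / 2300 = 2%.
Employment growth = (196.6 − 200) / 200 = -1.7%.
Labor's share = 1 − 0.43 = 0.57.
The capital stock: 0.43 × 2 = 0.86 pp.
Employment: 0.57 × (-1.7) = -0.969 pp.
TFP growth = 2.3 + 0.109 = 2.409%.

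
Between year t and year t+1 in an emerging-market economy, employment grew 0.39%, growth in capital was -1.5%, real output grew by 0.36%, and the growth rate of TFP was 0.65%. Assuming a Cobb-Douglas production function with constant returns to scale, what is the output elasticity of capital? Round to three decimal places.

gY = gA + α·gK + (1−α)·gL, so gY − gA − gL = α(gK − gL).
0.36 − 0.65 − 0.39 = α × (-1.5 − 0.39).
-0.68 = -1.89 α, so α = 0.35979.

The output elasticity of capital is 0.360.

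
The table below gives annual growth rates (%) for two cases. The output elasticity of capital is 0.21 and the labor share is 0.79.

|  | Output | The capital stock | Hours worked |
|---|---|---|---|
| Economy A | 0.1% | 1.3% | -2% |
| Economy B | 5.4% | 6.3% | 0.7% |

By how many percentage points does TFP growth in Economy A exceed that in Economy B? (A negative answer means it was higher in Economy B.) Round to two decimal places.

-2.12 percentage points

Labor's share = 1 − 0.21 = 0.79.
Economy A: TFP = 0.1 − 0.273 + 1.58 = 1.407%.
Economy B: TFP = 5.4 − 1.323 − 0.553 = 3.524%.
Difference = 1.407 − (3.524) = -2.117 pp.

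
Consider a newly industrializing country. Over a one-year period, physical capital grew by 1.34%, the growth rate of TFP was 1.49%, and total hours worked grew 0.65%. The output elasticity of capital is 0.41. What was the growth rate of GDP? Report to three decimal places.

2.423%

Labor's share = 1 − 0.41 = 0.59.
Physical capital: 0.41 × 1.34 = 0.5494 pp.
Total hours worked: 0.59 × 0.65 = 0.3835 pp.
Output growth = 1.49 + 0.9329 = 2.4229%.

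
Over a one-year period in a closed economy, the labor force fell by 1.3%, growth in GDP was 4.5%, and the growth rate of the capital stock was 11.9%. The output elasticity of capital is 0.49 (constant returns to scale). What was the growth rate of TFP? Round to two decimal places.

-0.67%

Labor's share = 1 − 0.49 = 0.51.
The capital stock: 0.49 × 11.9 = 5.831 pp.
The labor force: 0.51 × (-1.3) = -0.663 pp.
TFP growth = 4.5 − 5.168 = -0.668%.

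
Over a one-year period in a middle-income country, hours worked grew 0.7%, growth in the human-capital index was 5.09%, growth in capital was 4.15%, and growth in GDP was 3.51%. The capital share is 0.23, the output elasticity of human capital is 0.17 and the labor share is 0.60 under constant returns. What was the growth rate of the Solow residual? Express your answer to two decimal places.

1.27%

Labor's share = 1 − 0.23 − 0.17 = 0.6.
Capital: 0.23 × 4.15 = 0.9545 pp.
The human-capital index: 0.17 × 5.09 = 0.8653 pp.
Hours worked: 0.6 × 0.7 = 0.42 pp.
TFP growth = 3.51 − 2.2398 = 1.2702%.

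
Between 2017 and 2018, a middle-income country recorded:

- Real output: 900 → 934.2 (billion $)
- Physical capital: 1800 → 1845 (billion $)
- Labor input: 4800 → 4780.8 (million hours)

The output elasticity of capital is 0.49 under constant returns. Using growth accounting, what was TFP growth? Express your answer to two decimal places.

2.78%

Real output growth = (934.2 − 900) / 900 = 3.8%.
Physical capital growth = (1845 − 1800) / 1800 = 2.5%.
Labor input growth = (4780.8 − 4800) / 4800 = -0.4%.
Labor's share = 1 − 0.49 = 0.51.
Physical capital: 0.49 × 2.5 = 1.225 pp.
Labor input: 0.51 × (-0.4) = -0.204 pp.
TFP growth = 3.8 − 1.021 = 2.779%.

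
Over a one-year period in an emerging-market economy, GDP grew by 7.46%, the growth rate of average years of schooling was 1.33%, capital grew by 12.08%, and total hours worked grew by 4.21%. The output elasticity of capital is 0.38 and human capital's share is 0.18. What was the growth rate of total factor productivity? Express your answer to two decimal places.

Labor's share = 1 − 0.38 − 0.18 = 0.44.
Capital: 0.38 × 12.08 = 4.5904 pp.
Average years of schooling: 0.18 × 1.33 = 0.2394 pp.
Total hours worked: 0.44 × 4.21 = 1.8524 pp.
TFP growth = 7.46 − 6.6822 = 0.7778%.

Total factor productivity growth was 0.78%.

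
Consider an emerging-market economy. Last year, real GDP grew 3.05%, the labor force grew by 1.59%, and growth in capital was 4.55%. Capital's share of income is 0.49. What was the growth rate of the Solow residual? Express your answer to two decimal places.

Labor's share = 1 − 0.49 = 0.51.
Capital: 0.49 × 4.55 = 2.2295 pp.
The labor force: 0.51 × 1.59 = 0.8109 pp.
TFP growth = 3.05 − 3.0404 = 0.0096%.

The Solow residual grew 0.01%.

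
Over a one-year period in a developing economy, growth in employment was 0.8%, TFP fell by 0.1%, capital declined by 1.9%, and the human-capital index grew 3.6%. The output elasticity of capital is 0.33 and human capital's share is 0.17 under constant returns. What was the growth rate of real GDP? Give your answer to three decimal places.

Real GDP grew 0.285%.

Labor's share = 1 − 0.33 − 0.17 = 0.5.
Capital: 0.33 × (-1.9) = -0.627 pp.
The human-capital index: 0.17 × 3.6 = 0.612 pp.
Employment: 0.5 × 0.8 = 0.4 pp.
Output growth = -0.1 + 0.385 = 0.285%.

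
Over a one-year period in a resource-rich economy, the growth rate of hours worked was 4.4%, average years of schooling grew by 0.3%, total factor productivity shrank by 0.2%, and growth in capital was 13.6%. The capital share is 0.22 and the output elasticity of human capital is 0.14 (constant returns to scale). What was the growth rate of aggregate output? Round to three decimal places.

5.650%

Labor's share = 1 − 0.22 − 0.14 = 0.64.
Capital: 0.22 × 13.6 = 2.992 pp.
Average years of schooling: 0.14 × 0.3 = 0.042 pp.
Hours worked: 0.64 × 4.4 = 2.816 pp.
Output growth = -0.2 + 5.85 = 5.65%.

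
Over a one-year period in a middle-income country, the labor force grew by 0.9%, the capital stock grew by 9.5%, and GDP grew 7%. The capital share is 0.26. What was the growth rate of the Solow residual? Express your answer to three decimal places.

Labor's share = 1 − 0.26 = 0.74.
The capital stock: 0.26 × 9.5 = 2.47 pp.
The labor force: 0.74 × 0.9 = 0.666 pp.
TFP growth = 7 − 3.136 = 3.864%.

3.864%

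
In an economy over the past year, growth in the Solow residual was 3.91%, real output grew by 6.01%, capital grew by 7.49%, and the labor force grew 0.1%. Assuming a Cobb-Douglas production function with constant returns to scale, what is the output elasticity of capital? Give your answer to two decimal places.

gY = gA + α·gK + (1−α)·gL, so gY − gA − gL = α(gK − gL).
6.01 − 3.91 − 0.1 = α × (7.49 − 0.1).
2 = 7.39 α, so α = 0.2706.

0.27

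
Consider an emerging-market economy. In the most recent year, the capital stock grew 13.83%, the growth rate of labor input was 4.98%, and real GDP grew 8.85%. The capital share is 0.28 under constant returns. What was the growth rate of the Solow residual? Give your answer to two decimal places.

1.39%

Labor's share = 1 − 0.28 = 0.72.
The capital stock: 0.28 × 13.83 = 3.8724 pp.
Labor input: 0.72 × 4.98 = 3.5856 pp.
TFP growth = 8.85 − 7.458 = 1.392%.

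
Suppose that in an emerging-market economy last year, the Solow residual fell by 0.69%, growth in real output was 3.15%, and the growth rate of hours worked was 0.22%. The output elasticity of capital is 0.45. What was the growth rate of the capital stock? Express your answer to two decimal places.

The capital stock grew 8.26%.

Labor's share = 1 − 0.45 = 0.55.
gY = gA + 0.55×0.22 + 0.45×g.
0.45×g = 3.15 + 0.69 − 0.121 = 3.719.
g = 3.719 / 0.45 = 8.2644%.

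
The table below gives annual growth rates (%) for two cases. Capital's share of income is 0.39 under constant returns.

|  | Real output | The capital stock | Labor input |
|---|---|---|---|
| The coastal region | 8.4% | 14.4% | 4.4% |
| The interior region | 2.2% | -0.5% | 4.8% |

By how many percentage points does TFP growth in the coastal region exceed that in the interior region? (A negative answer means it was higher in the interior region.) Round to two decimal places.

Labor's share = 1 − 0.39 = 0.61.
The coastal region: TFP = 8.4 − 5.616 − 2.684 = 0.1%.
The interior region: TFP = 2.2 + 0.195 − 2.928 = -0.533%.
Difference = 0.1 − (-0.533) = 0.633 pp.

0.63 percentage points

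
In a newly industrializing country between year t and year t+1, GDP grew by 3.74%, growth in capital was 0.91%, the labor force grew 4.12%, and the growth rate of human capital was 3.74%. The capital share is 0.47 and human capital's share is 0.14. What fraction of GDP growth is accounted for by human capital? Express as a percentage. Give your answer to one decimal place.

Human capital accounted for 14.0% of growth.

Human capital contributed 0.14 × 3.74 = 0.5236 pp.
Share of growth = 0.5236 / 3.74 × 100 = 14%.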